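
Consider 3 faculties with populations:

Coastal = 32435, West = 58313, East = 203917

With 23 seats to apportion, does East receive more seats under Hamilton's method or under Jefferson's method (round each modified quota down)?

Jefferson

Hamilton: Coastal 2, West 5, East 16.
Jefferson: Coastal 2, West 4, East 17.
East gets 16 under Hamilton and 17 under Jefferson.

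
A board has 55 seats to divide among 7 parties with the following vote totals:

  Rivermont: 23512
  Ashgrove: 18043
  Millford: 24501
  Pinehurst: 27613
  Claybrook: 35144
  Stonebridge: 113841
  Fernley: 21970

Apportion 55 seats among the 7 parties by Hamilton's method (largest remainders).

Rivermont 5, Ashgrove 4, Millford 5, Pinehurst 6, Claybrook 7, Stonebridge 24, Fernley 4

Standard divisor: 264624 ÷ 55 ≈ 4811.345.
Standard quotas: Rivermont 4.8868, Ashgrove 3.7501, Millford 5.0923, Pinehurst 5.7391, Claybrook 7.3044, Stonebridge 23.6609, Fernley 4.5663.
Lower quotas: Rivermont 4, Ashgrove 3, Millford 5, Pinehurst 5, Claybrook 7, Stonebridge 23, Fernley 4 (sum 51, leaving 4 seats).
Remainders in descending order: Rivermont 0.8868, Ashgrove 0.7501, Pinehurst 0.7391, Stonebridge 0.6609, Fernley 0.5663, Claybrook 0.3044, Millford 0.0923.
Largest remainders: Rivermont, Ashgrove, Pinehurst, Stonebridge receive the extra seats.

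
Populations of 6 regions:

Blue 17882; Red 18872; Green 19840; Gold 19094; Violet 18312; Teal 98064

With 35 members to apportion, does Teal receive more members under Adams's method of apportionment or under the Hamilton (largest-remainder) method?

Adams: Blue 3, Red 4, Green 4, Gold 4, Violet 3, Teal 17.
Hamilton: Blue 3, Red 3, Green 4, Gold 4, Violet 3, Teal 18.
Teal gets 17 under Adams and 18 under Hamilton.

Hamilton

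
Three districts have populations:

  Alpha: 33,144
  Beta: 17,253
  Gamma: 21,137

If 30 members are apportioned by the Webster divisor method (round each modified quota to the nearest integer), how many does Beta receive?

7

Standard divisor 71534/30 ≈ 2384.467; standard quotas: Alpha 13.900, Beta 7.236, Gamma 8.864.
Rounding to the nearest integer gives Alpha 14, Beta 7, Gamma 9 — total 30, matching the house size, so no adjustment is needed.
Beta receives 7.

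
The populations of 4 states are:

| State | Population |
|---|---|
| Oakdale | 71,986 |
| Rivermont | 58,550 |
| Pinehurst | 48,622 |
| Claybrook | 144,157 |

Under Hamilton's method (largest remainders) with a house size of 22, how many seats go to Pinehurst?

3

Total 323315; standard divisor 323315/22 ≈ 14696.136.
Standard quotas: Oakdale 4.8983, Rivermont 3.9840, Pinehurst 3.3085, Claybrook 9.8092.
Lower quotas: Oakdale 4, Rivermont 3, Pinehurst 3, Claybrook 9 (sum 19, leaving 3 seats).
Remainders in descending order: Rivermont 0.9840, Oakdale 0.8983, Claybrook 0.8092, Pinehurst 0.3085.
Largest remainders: Rivermont, Oakdale, Claybrook receive the extra seats.
Pinehurst receives 3.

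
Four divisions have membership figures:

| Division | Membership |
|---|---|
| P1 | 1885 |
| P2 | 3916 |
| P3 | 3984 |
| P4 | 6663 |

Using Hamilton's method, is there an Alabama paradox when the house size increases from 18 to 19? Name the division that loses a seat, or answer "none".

At 18 seats: P1 2, P2 4, P3 5, P4 7.
At 19 seats: P1 2, P2 4, P3 5, P4 8.
No division's allocation decreased.

none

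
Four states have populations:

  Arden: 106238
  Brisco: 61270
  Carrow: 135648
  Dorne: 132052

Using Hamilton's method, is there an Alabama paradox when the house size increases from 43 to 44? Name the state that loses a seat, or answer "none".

At 43 seats: Arden 11, Brisco 6, Carrow 13, Dorne 13.
At 44 seats: Arden 11, Brisco 6, Carrow 14, Dorne 13.
No state's allocation decreased.

none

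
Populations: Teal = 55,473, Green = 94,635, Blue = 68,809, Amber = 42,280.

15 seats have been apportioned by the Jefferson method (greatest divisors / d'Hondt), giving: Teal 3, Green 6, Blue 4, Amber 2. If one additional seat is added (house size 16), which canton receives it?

Amber

Priority for the next seat is population ÷ (current seats + 1).
Priorities: Teal 13868.250, Green 13519.286, Blue 13761.800, Amber 14093.333.
Highest priority: Amber.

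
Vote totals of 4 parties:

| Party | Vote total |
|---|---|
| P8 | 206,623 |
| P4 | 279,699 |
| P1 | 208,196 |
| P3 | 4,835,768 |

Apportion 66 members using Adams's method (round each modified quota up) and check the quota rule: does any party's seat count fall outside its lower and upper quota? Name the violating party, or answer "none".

P3

Standard quotas: P8 2.466, P4 3.338, P1 2.485, P3 57.711.
Adams allocation: P8 3, P4 4, P1 3, P3 56.
P3 has quota 57.711 (lower 57, upper 58) but receives 56 — outside the quota interval.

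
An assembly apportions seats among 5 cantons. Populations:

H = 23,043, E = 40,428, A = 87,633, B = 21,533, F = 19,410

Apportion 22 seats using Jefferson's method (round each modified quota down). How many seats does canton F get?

Standard divisor 192047/22 ≈ 8729.409; standard quotas: H 2.640, E 4.631, A 10.039, B 2.467, F 2.224.
Rounding down gives 2, 4, 10, 2, 2 = 20 seats, so the divisor must be adjusted.
With modified divisor 7800: modified quotas H 2.954, E 5.183, A 11.235, B 2.761, F 2.488.
Rounding down: H 2, E 5, A 11, B 2, F 2 (total 22).
F receives 2.

2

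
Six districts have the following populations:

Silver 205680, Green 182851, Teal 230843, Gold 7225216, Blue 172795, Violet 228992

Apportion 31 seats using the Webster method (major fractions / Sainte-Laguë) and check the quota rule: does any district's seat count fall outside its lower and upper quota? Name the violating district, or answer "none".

Gold

Standard quotas: Silver 0.773, Green 0.687, Teal 0.868, Gold 27.161, Blue 0.650, Violet 0.861.
Webster allocation: Silver 1, Green 1, Teal 1, Gold 26, Blue 1, Violet 1.
Gold has quota 27.161 (lower 27, upper 28) but receives 26 — outside the quota interval.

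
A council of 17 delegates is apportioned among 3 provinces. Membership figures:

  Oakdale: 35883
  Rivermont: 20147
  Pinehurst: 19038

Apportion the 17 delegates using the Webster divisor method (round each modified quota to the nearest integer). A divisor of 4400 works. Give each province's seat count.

With modified divisor 4400: modified quotas Oakdale 8.155, Rivermont 4.579, Pinehurst 4.327.
Rounding to the nearest integer: Oakdale 8, Rivermont 5, Pinehurst 4 (total 17).

Oakdale=8; Rivermont=5; Pinehurst=4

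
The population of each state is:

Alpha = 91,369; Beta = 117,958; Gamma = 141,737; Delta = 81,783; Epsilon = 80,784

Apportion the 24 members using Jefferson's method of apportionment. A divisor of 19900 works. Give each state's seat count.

Alpha=4, Beta=5, Gamma=7, Delta=4, Epsilon=4

With modified divisor 19900: modified quotas Alpha 4.591, Beta 5.928, Gamma 7.122, Delta 4.110, Epsilon 4.059.
Rounding down: Alpha 4, Beta 5, Gamma 7, Delta 4, Epsilon 4 (total 24).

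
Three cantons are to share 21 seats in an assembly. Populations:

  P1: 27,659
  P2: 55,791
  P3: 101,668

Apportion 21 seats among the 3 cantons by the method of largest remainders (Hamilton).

P1=3, P2=6, P3=12

Standard divisor: 185118 ÷ 21 ≈ 8815.143.
Standard quotas: P1 3.1377, P2 6.3290, P3 11.5333.
Lower quotas: P1 3, P2 6, P3 11 (sum 20, leaving 1 seat).
Remainders in descending order: P3 0.5333, P2 0.3290, P1 0.1377.
The surplus seat goes to P3.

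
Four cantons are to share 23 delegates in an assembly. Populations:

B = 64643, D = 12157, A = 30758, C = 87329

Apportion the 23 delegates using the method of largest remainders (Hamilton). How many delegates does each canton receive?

B=8; D=1; A=4; C=10

Standard divisor: 194887 ÷ 23 ≈ 8473.348.
Standard quotas: B 7.6290, D 1.4347, A 3.6300, C 10.3063.
Lower quotas: B 7, D 1, A 3, C 10 (sum 21, leaving 2 seats).
Remainders in descending order: A 0.6300, B 0.6290, D 0.4347, C 0.3063.
The surplus seats go to A, B.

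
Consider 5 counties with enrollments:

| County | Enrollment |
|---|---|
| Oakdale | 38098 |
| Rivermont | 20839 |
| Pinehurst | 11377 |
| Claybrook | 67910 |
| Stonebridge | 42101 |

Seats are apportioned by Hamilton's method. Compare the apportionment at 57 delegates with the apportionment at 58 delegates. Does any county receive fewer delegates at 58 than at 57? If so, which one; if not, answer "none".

none

At 57 seats: Oakdale 12, Rivermont 7, Pinehurst 4, Claybrook 21, Stonebridge 13.
At 58 seats: Oakdale 12, Rivermont 7, Pinehurst 4, Claybrook 22, Stonebridge 13.
No county's allocation decreased.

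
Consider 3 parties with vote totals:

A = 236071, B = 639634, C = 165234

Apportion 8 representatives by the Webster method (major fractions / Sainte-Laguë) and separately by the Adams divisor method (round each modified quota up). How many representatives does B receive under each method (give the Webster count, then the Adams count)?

5 and 4

Webster: A 2, B 5, C 1.
Adams: A 2, B 4, C 2.
B gets 5 under Webster and 4 under Adams.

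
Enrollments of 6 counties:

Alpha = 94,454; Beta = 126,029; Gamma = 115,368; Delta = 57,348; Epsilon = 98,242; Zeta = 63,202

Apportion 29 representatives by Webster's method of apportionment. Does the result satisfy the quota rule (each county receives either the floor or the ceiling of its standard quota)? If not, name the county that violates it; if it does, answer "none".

Standard quotas: Alpha 4.939, Beta 6.590, Gamma 6.032, Delta 2.998, Epsilon 5.137, Zeta 3.305.
Webster allocation: Alpha 5, Beta 7, Gamma 6, Delta 3, Epsilon 5, Zeta 3.
Every allocation lies between the lower and upper quota.

none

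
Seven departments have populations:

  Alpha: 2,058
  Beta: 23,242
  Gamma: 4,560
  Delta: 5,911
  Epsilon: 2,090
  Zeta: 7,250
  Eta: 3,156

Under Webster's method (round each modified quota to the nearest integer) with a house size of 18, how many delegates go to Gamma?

Standard divisor 48267/18 ≈ 2681.5; standard quotas: Alpha 0.767, Beta 8.668, Gamma 1.701, Delta 2.204, Epsilon 0.779, Zeta 2.704, Eta 1.177.
Rounding to the nearest integer gives 1, 9, 2, 2, 1, 3, 1 = 19 seats, so the divisor must be adjusted.
With modified divisor 2800: modified quotas Alpha 0.735, Beta 8.301, Gamma 1.629, Delta 2.111, Epsilon 0.746, Zeta 2.589, Eta 1.127.
Rounding to the nearest integer: Alpha 1, Beta 8, Gamma 2, Delta 2, Epsilon 1, Zeta 3, Eta 1 (total 18).
Gamma receives 2.

2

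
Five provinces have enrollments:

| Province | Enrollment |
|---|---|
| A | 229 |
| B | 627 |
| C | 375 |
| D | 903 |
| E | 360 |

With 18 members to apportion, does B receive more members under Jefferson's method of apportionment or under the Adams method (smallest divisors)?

Jefferson: A 1, B 5, C 3, D 7, E 2.
Adams: A 2, B 4, C 3, D 6, E 3.
B gets 5 under Jefferson and 4 under Adams.

Jefferson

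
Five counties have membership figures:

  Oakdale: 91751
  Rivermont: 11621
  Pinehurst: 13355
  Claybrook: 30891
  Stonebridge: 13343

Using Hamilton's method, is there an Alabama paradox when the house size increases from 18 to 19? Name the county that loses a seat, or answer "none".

Stonebridge

At 18 seats: Oakdale 10, Rivermont 1, Pinehurst 2, Claybrook 3, Stonebridge 2.
At 19 seats: Oakdale 11, Rivermont 1, Pinehurst 2, Claybrook 4, Stonebridge 1.
Stonebridge drops from 2 to 1.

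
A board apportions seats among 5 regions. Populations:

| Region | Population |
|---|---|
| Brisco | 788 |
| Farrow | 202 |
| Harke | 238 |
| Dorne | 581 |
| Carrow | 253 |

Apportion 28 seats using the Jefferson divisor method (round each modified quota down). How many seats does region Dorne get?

8

Standard divisor 2062/28 ≈ 73.643; standard quotas: Brisco 10.700, Farrow 2.743, Harke 3.232, Dorne 7.889, Carrow 3.435.
Rounding down gives 10, 2, 3, 7, 3 = 25 seats, so the divisor must be adjusted.
With modified divisor 66: modified quotas Brisco 11.939, Farrow 3.061, Harke 3.606, Dorne 8.803, Carrow 3.833.
Rounding down: Brisco 11, Farrow 3, Harke 3, Dorne 8, Carrow 3 (total 28).
Dorne receives 8.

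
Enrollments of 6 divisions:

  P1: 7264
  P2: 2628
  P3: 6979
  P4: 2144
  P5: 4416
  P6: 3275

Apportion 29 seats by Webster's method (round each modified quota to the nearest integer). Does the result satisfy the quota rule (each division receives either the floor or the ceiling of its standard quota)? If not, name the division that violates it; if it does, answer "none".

Standard quotas: P1 7.888, P2 2.854, P3 7.578, P4 2.328, P5 4.795, P6 3.556.
Webster allocation: P1 8, P2 3, P3 7, P4 2, P5 5, P6 4.
Every allocation lies between the lower and upper quota.

none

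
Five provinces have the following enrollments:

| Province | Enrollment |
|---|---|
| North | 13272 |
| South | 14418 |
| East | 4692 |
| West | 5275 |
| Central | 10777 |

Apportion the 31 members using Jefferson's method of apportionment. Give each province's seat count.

North: 9, South: 9, East: 3, West: 3, Central: 7

Standard divisor 48434/31 ≈ 1562.387; standard quotas: North 8.495, South 9.228, East 3.003, West 3.376, Central 6.898.
Rounding down gives 8, 9, 3, 3, 6 = 29 seats, so the divisor must be adjusted.
With modified divisor 1460: modified quotas North 9.090, South 9.875, East 3.214, West 3.613, Central 7.382.
Rounding down: North 9, South 9, East 3, West 3, Central 7 (total 31).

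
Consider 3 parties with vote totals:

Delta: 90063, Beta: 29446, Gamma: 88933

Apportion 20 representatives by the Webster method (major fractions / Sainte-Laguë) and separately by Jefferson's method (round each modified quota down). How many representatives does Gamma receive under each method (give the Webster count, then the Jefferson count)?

Webster: Delta 9, Beta 3, Gamma 8.
Jefferson: Delta 9, Beta 2, Gamma 9.
Gamma gets 8 under Webster and 9 under Jefferson.

8 and 9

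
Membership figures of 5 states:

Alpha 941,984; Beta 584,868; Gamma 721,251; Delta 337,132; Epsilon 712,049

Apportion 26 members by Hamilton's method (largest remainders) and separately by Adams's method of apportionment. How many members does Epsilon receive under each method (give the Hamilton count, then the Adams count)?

6 and 5

Hamilton: Alpha 7, Beta 4, Gamma 6, Delta 3, Epsilon 6.
Adams: Alpha 7, Beta 5, Gamma 6, Delta 3, Epsilon 5.
Epsilon gets 6 under Hamilton and 5 under Adams.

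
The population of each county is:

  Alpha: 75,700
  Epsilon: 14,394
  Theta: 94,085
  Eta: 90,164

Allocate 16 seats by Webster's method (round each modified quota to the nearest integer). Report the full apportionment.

Alpha 4, Epsilon 1, Theta 6, Eta 5

Standard divisor 274343/16 ≈ 17146.438; standard quotas: Alpha 4.415, Epsilon 0.839, Theta 5.487, Eta 5.258.
Rounding to the nearest integer gives 4, 1, 5, 5 = 15 seats, so the divisor must be adjusted.
With modified divisor 17000: modified quotas Alpha 4.453, Epsilon 0.847, Theta 5.534, Eta 5.304.
Rounding to the nearest integer: Alpha 4, Epsilon 1, Theta 6, Eta 5 (total 16).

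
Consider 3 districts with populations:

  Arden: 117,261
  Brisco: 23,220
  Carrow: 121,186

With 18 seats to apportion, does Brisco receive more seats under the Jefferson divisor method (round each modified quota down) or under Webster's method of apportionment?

Jefferson: Arden 8, Brisco 1, Carrow 9.
Webster: Arden 8, Brisco 2, Carrow 8.
Brisco gets 1 under Jefferson and 2 under Webster.

Webster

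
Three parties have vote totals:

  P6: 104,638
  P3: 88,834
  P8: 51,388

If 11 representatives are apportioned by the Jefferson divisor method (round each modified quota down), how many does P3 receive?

4

Standard divisor 244860/11 ≈ 22260; standard quotas: P6 4.701, P3 3.991, P8 2.309.
Rounding down gives 4, 3, 2 = 9 seats, so the divisor must be adjusted.
With modified divisor 19300: modified quotas P6 5.422, P3 4.603, P8 2.663.
Rounding down: P6 5, P3 4, P8 2 (total 11).
P3 receives 4.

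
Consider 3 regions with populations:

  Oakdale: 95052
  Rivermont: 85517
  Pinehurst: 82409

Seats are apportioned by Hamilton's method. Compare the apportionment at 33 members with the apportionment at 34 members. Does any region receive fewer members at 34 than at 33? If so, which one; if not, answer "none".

At 33 seats: Oakdale 12, Rivermont 11, Pinehurst 10.
At 34 seats: Oakdale 12, Rivermont 11, Pinehurst 11.
No region's allocation decreased.

none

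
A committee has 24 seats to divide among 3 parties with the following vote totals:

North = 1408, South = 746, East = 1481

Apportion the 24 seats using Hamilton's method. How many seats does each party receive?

The standard divisor is 3635/24 ≈ 151.458.
Standard quotas: North 9.296, South 4.925, East 9.778.
Lower quotas: North 9, South 4, East 9 (sum 22, leaving 2 seats).
Remainders in descending order: South 0.925, East 0.778, North 0.296.
Largest remainders: South, East receive the extra seats.

North 9; South 5; East 10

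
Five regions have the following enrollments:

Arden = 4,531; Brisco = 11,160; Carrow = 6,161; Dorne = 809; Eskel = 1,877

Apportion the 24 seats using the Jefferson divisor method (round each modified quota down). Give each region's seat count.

Arden=4, Brisco=12, Carrow=6, Dorne=0, Eskel=2

Standard divisor 24538/24 ≈ 1022.417; standard quotas: Arden 4.432, Brisco 10.915, Carrow 6.026, Dorne 0.791, Eskel 1.836.
Rounding down gives 4, 10, 6, 0, 1 = 21 seats, so the divisor must be adjusted.
With modified divisor 920: modified quotas Arden 4.925, Brisco 12.130, Carrow 6.697, Dorne 0.879, Eskel 2.040.
Rounding down: Arden 4, Brisco 12, Carrow 6, Dorne 0, Eskel 2 (total 24).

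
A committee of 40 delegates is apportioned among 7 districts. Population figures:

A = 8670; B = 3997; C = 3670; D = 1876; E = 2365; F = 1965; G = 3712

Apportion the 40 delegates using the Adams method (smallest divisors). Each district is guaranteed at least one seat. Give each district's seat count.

Standard divisor 26255/40 ≈ 656.375; standard quotas: A 13.209, B 6.090, C 5.591, D 2.858, E 3.603, F 2.994, G 5.655.
Rounding up gives 14, 7, 6, 3, 4, 3, 6 = 43 seats, so the divisor must be adjusted.
With modified divisor 730: modified quotas A 11.877, B 5.475, C 5.027, D 2.570, E 3.240, F 2.692, G 5.085.
Rounding up: A 12, B 6, C 6, D 3, E 4, F 3, G 6 (total 40).

A: 12, B: 6, C: 6, D: 3, E: 4, F: 3, G: 6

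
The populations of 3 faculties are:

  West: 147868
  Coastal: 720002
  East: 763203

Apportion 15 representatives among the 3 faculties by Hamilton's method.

Total 1631073; standard divisor 1631073/15 ≈ 108738.2.
Standard quotas: West 1.3599, Coastal 6.6214, East 7.0187.
Lower quotas: West 1, Coastal 6, East 7 (sum 14, leaving 1 seat).
Remainders in descending order: Coastal 0.6214, West 0.3599, East 0.0187.
The surplus seat goes to Coastal.

West: 1, Coastal: 7, East: 7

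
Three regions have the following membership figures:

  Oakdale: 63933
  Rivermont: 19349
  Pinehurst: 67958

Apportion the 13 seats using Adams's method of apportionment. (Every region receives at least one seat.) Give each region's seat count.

Oakdale 5, Rivermont 2, Pinehurst 6

Standard divisor 151240/13 ≈ 11633.846; standard quotas: Oakdale 5.495, Rivermont 1.663, Pinehurst 5.841.
Rounding up gives 6, 2, 6 = 14 seats, so the divisor must be adjusted.
With modified divisor 13200: modified quotas Oakdale 4.843, Rivermont 1.466, Pinehurst 5.148.
Rounding up: Oakdale 5, Rivermont 2, Pinehurst 6 (total 13).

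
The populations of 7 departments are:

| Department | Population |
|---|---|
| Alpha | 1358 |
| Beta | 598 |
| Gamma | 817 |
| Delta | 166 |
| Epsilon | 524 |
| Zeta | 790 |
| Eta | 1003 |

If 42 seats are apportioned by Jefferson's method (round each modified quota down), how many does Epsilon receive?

4

Standard divisor 5256/42 ≈ 125.143; standard quotas: Alpha 10.852, Beta 4.779, Gamma 6.529, Delta 1.326, Epsilon 4.187, Zeta 6.313, Eta 8.015.
Rounding down gives 10, 4, 6, 1, 4, 6, 8 = 39 seats, so the divisor must be adjusted.
With modified divisor 115: modified quotas Alpha 11.809, Beta 5.200, Gamma 7.104, Delta 1.443, Epsilon 4.557, Zeta 6.870, Eta 8.722.
Rounding down: Alpha 11, Beta 5, Gamma 7, Delta 1, Epsilon 4, Zeta 6, Eta 8 (total 42).
Epsilon receives 4.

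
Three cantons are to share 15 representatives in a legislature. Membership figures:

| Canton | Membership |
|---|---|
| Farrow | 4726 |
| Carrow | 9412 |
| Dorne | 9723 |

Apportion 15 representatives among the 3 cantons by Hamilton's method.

Farrow: 3; Carrow: 6; Dorne: 6

Total 23861; standard divisor 23861/15 ≈ 1590.733.
Standard quotas: Farrow 2.9710, Carrow 5.9168, Dorne 6.1123.
Lower quotas: Farrow 2, Carrow 5, Dorne 6 (sum 13, leaving 2 seats).
Remainders in descending order: Farrow 0.9710, Carrow 0.9168, Dorne 0.1123.
Largest remainders: Farrow, Carrow receive the extra seats.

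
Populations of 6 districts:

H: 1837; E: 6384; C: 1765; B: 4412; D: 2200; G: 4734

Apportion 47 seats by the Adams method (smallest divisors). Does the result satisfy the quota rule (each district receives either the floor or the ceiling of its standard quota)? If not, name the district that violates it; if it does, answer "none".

Standard quotas: H 4.047, E 14.066, C 3.889, B 9.721, D 4.847, G 10.430.
Adams allocation: H 4, E 14, C 4, B 10, D 5, G 10.
Every allocation lies between the lower and upper quota.

none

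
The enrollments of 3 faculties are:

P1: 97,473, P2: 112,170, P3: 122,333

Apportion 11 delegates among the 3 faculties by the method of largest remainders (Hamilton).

The standard divisor is 331976/11 ≈ 30179.636.
Standard quotas: P1 3.2298, P2 3.7167, P3 4.0535.
Lower quotas: P1 3, P2 3, P3 4 (sum 10, leaving 1 seat).
Remainders in descending order: P2 0.7167, P1 0.2298, P3 0.0535.
The surplus seat goes to P2.

P1 3; P2 4; P3 4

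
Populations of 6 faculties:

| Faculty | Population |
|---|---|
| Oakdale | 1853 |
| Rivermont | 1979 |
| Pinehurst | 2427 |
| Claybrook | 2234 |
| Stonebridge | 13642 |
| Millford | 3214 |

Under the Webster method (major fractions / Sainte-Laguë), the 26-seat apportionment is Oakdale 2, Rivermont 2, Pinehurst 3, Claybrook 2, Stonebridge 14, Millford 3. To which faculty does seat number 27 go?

Stonebridge

Priority for the next seat is population ÷ (current seats + 0.5).
Priorities: Oakdale 741.200, Rivermont 791.600, Pinehurst 693.429, Claybrook 893.600, Stonebridge 940.828, Millford 918.286.
Highest priority: Stonebridge.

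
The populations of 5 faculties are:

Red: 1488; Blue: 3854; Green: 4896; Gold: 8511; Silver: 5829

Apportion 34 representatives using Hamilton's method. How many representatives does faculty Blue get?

Standard divisor: 24578 ÷ 34 ≈ 722.882.
Standard quotas: Red 2.0584, Blue 5.3314, Green 6.7729, Gold 11.7737, Silver 8.0636.
Lower quotas: Red 2, Blue 5, Green 6, Gold 11, Silver 8 (sum 32, leaving 2 seats).
Remainders in descending order: Gold 0.7737, Green 0.7729, Blue 0.3314, Silver 0.0636, Red 0.0584.
The surplus seats go to Gold, Green.
Blue receives 5.

5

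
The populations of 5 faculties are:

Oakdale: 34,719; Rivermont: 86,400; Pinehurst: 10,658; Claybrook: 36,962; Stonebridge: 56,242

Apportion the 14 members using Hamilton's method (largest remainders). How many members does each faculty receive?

Standard divisor: 224981 ÷ 14 ≈ 16070.071.
Standard quotas: Oakdale 2.1605, Rivermont 5.3765, Pinehurst 0.6632, Claybrook 2.3001, Stonebridge 3.4998.
Lower quotas: Oakdale 2, Rivermont 5, Pinehurst 0, Claybrook 2, Stonebridge 3 (sum 12, leaving 2 seats).
Remainders in descending order: Pinehurst 0.6632, Stonebridge 0.4998, Rivermont 0.3765, Claybrook 0.3001, Oakdale 0.1605.
The surplus seats go to Pinehurst, Stonebridge.

Oakdale=2, Rivermont=5, Pinehurst=1, Claybrook=2, Stonebridge=4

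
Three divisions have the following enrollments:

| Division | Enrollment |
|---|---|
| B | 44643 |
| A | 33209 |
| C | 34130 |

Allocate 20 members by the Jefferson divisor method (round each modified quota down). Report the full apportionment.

Standard divisor 111982/20 ≈ 5599.1; standard quotas: B 7.973, A 5.931, C 6.096.
Rounding down gives 7, 5, 6 = 18 seats, so the divisor must be adjusted.
With modified divisor 5200: modified quotas B 8.585, A 6.386, C 6.563.
Rounding down: B 8, A 6, C 6 (total 20).

B 8, A 6, C 6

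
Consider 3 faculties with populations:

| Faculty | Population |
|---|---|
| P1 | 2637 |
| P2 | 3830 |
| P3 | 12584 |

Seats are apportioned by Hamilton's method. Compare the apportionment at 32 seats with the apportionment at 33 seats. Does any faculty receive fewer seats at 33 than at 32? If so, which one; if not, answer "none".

At 32 seats: P1 4, P2 7, P3 21.
At 33 seats: P1 4, P2 7, P3 22.
No faculty's allocation decreased.

none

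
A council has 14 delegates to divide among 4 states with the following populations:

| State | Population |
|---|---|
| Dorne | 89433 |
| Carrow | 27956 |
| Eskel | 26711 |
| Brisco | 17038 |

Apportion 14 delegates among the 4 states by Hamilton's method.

Standard divisor: 161138 ÷ 14 ≈ 11509.857.
Standard quotas: Dorne 7.7701, Carrow 2.4289, Eskel 2.3207, Brisco 1.4803.
Lower quotas: Dorne 7, Carrow 2, Eskel 2, Brisco 1 (sum 12, leaving 2 seats).
Remainders in descending order: Dorne 0.7701, Brisco 0.4803, Carrow 0.4289, Eskel 0.3207.
The surplus seats go to Dorne, Brisco.

Dorne 8; Carrow 2; Eskel 2; Brisco 2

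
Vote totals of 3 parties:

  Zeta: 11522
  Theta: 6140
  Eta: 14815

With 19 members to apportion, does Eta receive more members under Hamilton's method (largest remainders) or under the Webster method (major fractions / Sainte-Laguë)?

Hamilton: Zeta 7, Theta 3, Eta 9.
Webster: Zeta 7, Theta 4, Eta 8.
Eta gets 9 under Hamilton and 8 under Webster.

Hamilton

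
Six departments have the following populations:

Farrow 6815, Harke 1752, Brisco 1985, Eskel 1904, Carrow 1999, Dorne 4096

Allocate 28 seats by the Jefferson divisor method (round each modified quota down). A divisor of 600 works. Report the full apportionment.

With modified divisor 600: modified quotas Farrow 11.358, Harke 2.920, Brisco 3.308, Eskel 3.173, Carrow 3.332, Dorne 6.827.
Rounding down: Farrow 11, Harke 2, Brisco 3, Eskel 3, Carrow 3, Dorne 6 (total 28).

Farrow: 11, Harke: 2, Brisco: 3, Eskel: 3, Carrow: 3, Dorne: 6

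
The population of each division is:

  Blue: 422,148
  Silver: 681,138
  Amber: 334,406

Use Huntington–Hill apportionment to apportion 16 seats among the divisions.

Blue: 5, Silver: 7, Amber: 4

With divisor 92708: modified quotas Blue 4.554, Silver 7.347, Amber 3.607.
Geometric-mean thresholds: Blue √(4·5)=4.472, Silver √(7·8)=7.483, Amber √(3·4)=3.464.
Each quota rounded against its threshold gives Blue 5, Silver 7, Amber 4 (total 16).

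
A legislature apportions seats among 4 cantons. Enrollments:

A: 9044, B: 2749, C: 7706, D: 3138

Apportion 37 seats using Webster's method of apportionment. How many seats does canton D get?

5

Standard divisor 22637/37 ≈ 611.811; standard quotas: A 14.782, B 4.493, C 12.595, D 5.129.
Rounding to the nearest integer gives A 15, B 4, C 13, D 5 — total 37, matching the house size, so no adjustment is needed.
D receives 5.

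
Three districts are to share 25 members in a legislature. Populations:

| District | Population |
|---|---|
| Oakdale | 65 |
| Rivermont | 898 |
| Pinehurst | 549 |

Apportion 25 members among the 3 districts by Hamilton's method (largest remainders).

Standard divisor: 1512 ÷ 25 ≈ 60.48.
Standard quotas: Oakdale 1.075, Rivermont 14.848, Pinehurst 9.077.
Lower quotas: Oakdale 1, Rivermont 14, Pinehurst 9 (sum 24, leaving 1 seat).
Remainders in descending order: Rivermont 0.848, Pinehurst 0.077, Oakdale 0.075.
The surplus seat goes to Rivermont.

Oakdale: 1, Rivermont: 15, Pinehurst: 9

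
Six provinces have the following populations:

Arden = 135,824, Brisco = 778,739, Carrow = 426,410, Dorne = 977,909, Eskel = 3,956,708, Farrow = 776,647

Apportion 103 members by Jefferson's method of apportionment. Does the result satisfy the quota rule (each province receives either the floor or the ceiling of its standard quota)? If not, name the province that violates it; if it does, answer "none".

Eskel

Standard quotas: Arden 1.984, Brisco 11.374, Carrow 6.228, Dorne 14.283, Eskel 57.789, Farrow 11.343.
Jefferson allocation: Arden 2, Brisco 11, Carrow 6, Dorne 14, Eskel 59, Farrow 11.
Eskel has quota 57.789 (lower 57, upper 58) but receives 59 — outside the quota interval.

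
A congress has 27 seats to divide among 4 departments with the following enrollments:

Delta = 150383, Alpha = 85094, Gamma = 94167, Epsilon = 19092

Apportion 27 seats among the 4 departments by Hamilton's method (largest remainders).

Delta: 12, Alpha: 7, Gamma: 7, Epsilon: 1

Standard divisor: 348736 ÷ 27 ≈ 12916.148.
Standard quotas: Delta 11.6430, Alpha 6.5882, Gamma 7.2906, Epsilon 1.4781.
Lower quotas: Delta 11, Alpha 6, Gamma 7, Epsilon 1 (sum 25, leaving 2 seats).
Remainders in descending order: Delta 0.6430, Alpha 0.5882, Epsilon 0.4781, Gamma 0.2906.
Largest remainders: Delta, Alpha receive the extra seats.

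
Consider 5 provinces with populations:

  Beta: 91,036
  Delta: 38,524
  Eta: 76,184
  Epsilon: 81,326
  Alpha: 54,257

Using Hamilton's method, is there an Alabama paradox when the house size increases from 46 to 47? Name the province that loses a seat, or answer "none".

At 46 seats: Beta 12, Delta 5, Eta 10, Epsilon 11, Alpha 8.
At 47 seats: Beta 13, Delta 5, Eta 11, Epsilon 11, Alpha 7.
Alpha drops from 8 to 7.

Alpha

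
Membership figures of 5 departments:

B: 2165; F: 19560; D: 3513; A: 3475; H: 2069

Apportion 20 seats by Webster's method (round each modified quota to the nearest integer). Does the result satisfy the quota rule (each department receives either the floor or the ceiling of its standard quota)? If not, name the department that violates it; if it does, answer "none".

Standard quotas: B 1.407, F 12.709, D 2.283, A 2.258, H 1.344.
Webster allocation: B 1, F 14, D 2, A 2, H 1.
F has quota 12.709 (lower 12, upper 13) but receives 14 — outside the quota interval.

F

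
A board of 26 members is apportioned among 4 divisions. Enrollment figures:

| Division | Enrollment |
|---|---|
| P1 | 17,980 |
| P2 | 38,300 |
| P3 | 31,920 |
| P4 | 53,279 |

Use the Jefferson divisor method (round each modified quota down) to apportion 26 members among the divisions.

P1 3; P2 7; P3 6; P4 10

Standard divisor 141479/26 ≈ 5441.5; standard quotas: P1 3.304, P2 7.039, P3 5.866, P4 9.791.
Rounding down gives 3, 7, 5, 9 = 24 seats, so the divisor must be adjusted.
With modified divisor 5100: modified quotas P1 3.525, P2 7.510, P3 6.259, P4 10.447.
Rounding down: P1 3, P2 7, P3 6, P4 10 (total 26).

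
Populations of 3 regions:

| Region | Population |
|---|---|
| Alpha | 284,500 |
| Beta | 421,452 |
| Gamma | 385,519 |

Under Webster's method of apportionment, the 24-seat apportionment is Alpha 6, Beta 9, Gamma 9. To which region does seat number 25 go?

Priority for the next seat is population ÷ (current seats + 0.5).
Priorities: Alpha 43769.231, Beta 44363.368, Gamma 40580.947.
Highest priority: Beta.

Beta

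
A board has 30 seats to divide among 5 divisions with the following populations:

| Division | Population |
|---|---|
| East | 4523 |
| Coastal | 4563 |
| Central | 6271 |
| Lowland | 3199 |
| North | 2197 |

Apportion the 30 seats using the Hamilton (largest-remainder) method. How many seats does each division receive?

East 6, Coastal 7, Central 9, Lowland 5, North 3

The standard divisor is 20753/30 ≈ 691.767.
Standard quotas: East 6.5383, Coastal 6.5962, Central 9.0652, Lowland 4.6244, North 3.1759.
Lower quotas: East 6, Coastal 6, Central 9, Lowland 4, North 3 (sum 28, leaving 2 seats).
Remainders in descending order: Lowland 0.6244, Coastal 0.5962, East 0.5383, North 0.1759, Central 0.0652.
Largest remainders: Lowland, Coastal receive the extra seats.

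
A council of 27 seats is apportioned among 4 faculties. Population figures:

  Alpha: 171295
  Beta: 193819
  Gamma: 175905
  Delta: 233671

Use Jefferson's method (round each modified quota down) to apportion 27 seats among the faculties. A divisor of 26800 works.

With modified divisor 26800: modified quotas Alpha 6.392, Beta 7.232, Gamma 6.564, Delta 8.719.
Rounding down: Alpha 6, Beta 7, Gamma 6, Delta 8 (total 27).

Alpha: 6; Beta: 7; Gamma: 6; Delta: 8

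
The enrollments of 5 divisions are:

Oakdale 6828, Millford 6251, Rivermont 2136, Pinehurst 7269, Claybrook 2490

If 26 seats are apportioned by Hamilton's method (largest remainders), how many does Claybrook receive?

3

The standard divisor is 24974/26 ≈ 960.538.
Standard quotas: Oakdale 7.1085, Millford 6.5078, Rivermont 2.2238, Pinehurst 7.5676, Claybrook 2.5923.
Lower quotas: Oakdale 7, Millford 6, Rivermont 2, Pinehurst 7, Claybrook 2 (sum 24, leaving 2 seats).
Remainders in descending order: Claybrook 0.5923, Pinehurst 0.5676, Millford 0.5078, Rivermont 0.2238, Oakdale 0.1085.
The surplus seats go to Claybrook, Pinehurst.
Claybrook receives 3.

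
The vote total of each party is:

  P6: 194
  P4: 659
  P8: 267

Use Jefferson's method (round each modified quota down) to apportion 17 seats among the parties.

P6: 3; P4: 10; P8: 4

Standard divisor 1120/17 ≈ 65.882; standard quotas: P6 2.945, P4 10.003, P8 4.053.
Rounding down gives 2, 10, 4 = 16 seats, so the divisor must be adjusted.
With modified divisor 62: modified quotas P6 3.129, P4 10.629, P8 4.306.
Rounding down: P6 3, P4 10, P8 4 (total 17).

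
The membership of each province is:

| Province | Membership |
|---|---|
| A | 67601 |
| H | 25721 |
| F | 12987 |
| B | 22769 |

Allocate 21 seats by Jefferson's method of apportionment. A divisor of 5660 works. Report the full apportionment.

A 11, H 4, F 2, B 4

With modified divisor 5660: modified quotas A 11.944, H 4.544, F 2.295, B 4.023.
Rounding down: A 11, H 4, F 2, B 4 (total 21).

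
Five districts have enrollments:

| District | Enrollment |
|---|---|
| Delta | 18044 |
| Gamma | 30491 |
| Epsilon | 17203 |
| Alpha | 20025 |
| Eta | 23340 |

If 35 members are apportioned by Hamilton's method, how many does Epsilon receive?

6

Total 109103; standard divisor 109103/35 ≈ 3117.229.
Standard quotas: Delta 5.7885, Gamma 9.7814, Epsilon 5.5187, Alpha 6.4240, Eta 7.4874.
Lower quotas: Delta 5, Gamma 9, Epsilon 5, Alpha 6, Eta 7 (sum 32, leaving 3 seats).
Remainders in descending order: Delta 0.7885, Gamma 0.7814, Epsilon 0.5187, Eta 0.4874, Alpha 0.4240.
The surplus seats go to Delta, Gamma, Epsilon.
Epsilon receives 6.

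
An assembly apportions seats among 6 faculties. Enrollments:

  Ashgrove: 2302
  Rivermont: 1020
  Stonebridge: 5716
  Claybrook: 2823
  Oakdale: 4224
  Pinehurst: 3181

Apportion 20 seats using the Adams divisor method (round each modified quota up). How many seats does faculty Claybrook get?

Standard divisor 19266/20 ≈ 963.3; standard quotas: Ashgrove 2.390, Rivermont 1.059, Stonebridge 5.934, Claybrook 2.931, Oakdale 4.385, Pinehurst 3.302.
Rounding up gives 3, 2, 6, 3, 5, 4 = 23 seats, so the divisor must be adjusted.
With modified divisor 1100: modified quotas Ashgrove 2.093, Rivermont 0.927, Stonebridge 5.196, Claybrook 2.566, Oakdale 3.840, Pinehurst 2.892.
Rounding up: Ashgrove 3, Rivermont 1, Stonebridge 6, Claybrook 3, Oakdale 4, Pinehurst 3 (total 20).
Claybrook receives 3.

3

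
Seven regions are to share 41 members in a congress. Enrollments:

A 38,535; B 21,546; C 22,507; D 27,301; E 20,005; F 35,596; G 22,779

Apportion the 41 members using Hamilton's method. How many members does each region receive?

A 8; B 5; C 5; D 6; E 4; F 8; G 5

Total 188269; standard divisor 188269/41 ≈ 4591.927.
Standard quotas: A 8.3919, B 4.6921, C 4.9014, D 5.9454, E 4.3566, F 7.7519, G 4.9607.
Lower quotas: A 8, B 4, C 4, D 5, E 4, F 7, G 4 (sum 36, leaving 5 seats).
Remainders in descending order: G 0.9607, D 0.9454, C 0.9014, F 0.7519, B 0.6921, A 0.3919, E 0.3566.
The surplus seats go to G, D, C, F, B.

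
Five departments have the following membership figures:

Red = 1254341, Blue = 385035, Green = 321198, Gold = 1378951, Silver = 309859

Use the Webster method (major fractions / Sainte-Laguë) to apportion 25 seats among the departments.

Standard divisor 3649384/25 ≈ 145975.36; standard quotas: Red 8.593, Blue 2.638, Green 2.200, Gold 9.446, Silver 2.123.
Rounding to the nearest integer gives Red 9, Blue 3, Green 2, Gold 9, Silver 2 — total 25, matching the house size, so no adjustment is needed.

Red 9, Blue 3, Green 2, Gold 9, Silver 2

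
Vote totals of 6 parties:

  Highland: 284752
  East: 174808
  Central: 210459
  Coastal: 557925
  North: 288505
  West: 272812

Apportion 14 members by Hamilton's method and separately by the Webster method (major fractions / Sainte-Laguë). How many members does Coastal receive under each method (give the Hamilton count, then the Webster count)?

4 and 5

Hamilton: Highland 2, East 2, Central 2, Coastal 4, North 2, West 2.
Webster: Highland 2, East 1, Central 2, Coastal 5, North 2, West 2.
Coastal gets 4 under Hamilton and 5 under Webster.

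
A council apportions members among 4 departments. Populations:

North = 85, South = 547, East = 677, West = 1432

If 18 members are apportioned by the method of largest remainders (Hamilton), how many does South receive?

Standard divisor: 2741 ÷ 18 ≈ 152.278.
Standard quotas: North 0.558, South 3.592, East 4.446, West 9.404.
Lower quotas: North 0, South 3, East 4, West 9 (sum 16, leaving 2 seats).
Remainders in descending order: South 0.592, North 0.558, East 0.446, West 0.404.
Largest remainders: South, North receive the extra seats.
South receives 4.

4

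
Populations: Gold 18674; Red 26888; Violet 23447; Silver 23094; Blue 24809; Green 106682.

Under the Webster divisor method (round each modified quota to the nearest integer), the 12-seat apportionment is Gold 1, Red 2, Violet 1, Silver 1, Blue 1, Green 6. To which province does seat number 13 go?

Blue

Priority for the next seat is population ÷ (current seats + 0.5).
Priorities: Gold 12449.333, Red 10755.200, Violet 15631.333, Silver 15396.000, Blue 16539.333, Green 16412.615.
Highest priority: Blue.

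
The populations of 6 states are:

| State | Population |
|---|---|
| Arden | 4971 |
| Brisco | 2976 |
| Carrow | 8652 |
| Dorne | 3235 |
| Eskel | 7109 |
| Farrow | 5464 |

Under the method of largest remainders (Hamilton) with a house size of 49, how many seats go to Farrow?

8

Total 32407; standard divisor 32407/49 ≈ 661.367.
Standard quotas: Arden 7.5162, Brisco 4.4998, Carrow 13.0820, Dorne 4.8914, Eskel 10.7489, Farrow 8.2617.
Lower quotas: Arden 7, Brisco 4, Carrow 13, Dorne 4, Eskel 10, Farrow 8 (sum 46, leaving 3 seats).
Remainders in descending order: Dorne 0.8914, Eskel 0.7489, Arden 0.5162, Brisco 0.4998, Farrow 0.2617, Carrow 0.0820.
Largest remainders: Dorne, Eskel, Arden receive the extra seats.
Farrow receives 8.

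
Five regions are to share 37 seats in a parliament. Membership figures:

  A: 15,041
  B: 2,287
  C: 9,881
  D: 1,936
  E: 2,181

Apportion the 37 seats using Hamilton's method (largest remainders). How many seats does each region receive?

A 18; B 3; C 12; D 2; E 2

Total 31326; standard divisor 31326/37 ≈ 846.649.
Standard quotas: A 17.7653, B 2.7012, C 11.6707, D 2.2867, E 2.5760.
Lower quotas: A 17, B 2, C 11, D 2, E 2 (sum 34, leaving 3 seats).
Remainders in descending order: A 0.7653, B 0.7012, C 0.6707, E 0.5760, D 0.2867.
Largest remainders: A, B, C receive the extra seats.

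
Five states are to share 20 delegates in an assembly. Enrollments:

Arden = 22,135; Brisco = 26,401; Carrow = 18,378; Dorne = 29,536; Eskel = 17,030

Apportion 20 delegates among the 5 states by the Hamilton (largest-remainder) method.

Total 113480; standard divisor 113480/20 = 5674.
Standard quotas: Arden 3.9011, Brisco 4.6530, Carrow 3.2390, Dorne 5.2055, Eskel 3.0014.
Lower quotas: Arden 3, Brisco 4, Carrow 3, Dorne 5, Eskel 3 (sum 18, leaving 2 seats).
Remainders in descending order: Arden 0.9011, Brisco 0.6530, Carrow 0.2390, Dorne 0.2055, Eskel 0.0014.
Largest remainders: Arden, Brisco receive the extra seats.

Arden=4, Brisco=5, Carrow=3, Dorne=5, Eskel=3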